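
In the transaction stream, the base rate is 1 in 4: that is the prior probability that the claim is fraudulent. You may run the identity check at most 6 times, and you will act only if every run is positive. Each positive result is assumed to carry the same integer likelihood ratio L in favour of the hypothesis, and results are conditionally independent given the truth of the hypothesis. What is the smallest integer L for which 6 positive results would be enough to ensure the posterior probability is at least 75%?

2

Prior odds = 0.25/0.75 = 1/3.
Target odds = 0.75/0.25 = 3.
Need L⁶ ≥ 3 ÷ (1/3) = 9.
1⁶ = 1 < 9 ≤ 64 = 2⁶, so L = 2.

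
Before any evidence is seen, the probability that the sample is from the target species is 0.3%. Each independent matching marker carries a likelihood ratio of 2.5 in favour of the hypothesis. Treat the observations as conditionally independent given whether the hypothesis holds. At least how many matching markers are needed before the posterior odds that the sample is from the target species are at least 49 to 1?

Prior odds = 0.003/0.997 = 3/997.
Likelihood ratio per matching marker = 2.5.
Target odds = 49.
Require 2.5ⁿ ≥ 49 ÷ (3/997) = 48853/3.
2.5¹⁰ = 9765625/1024 falls short of 48853/3 but 2.5¹¹ = 48828125/2048 reaches it, so n = 11.

11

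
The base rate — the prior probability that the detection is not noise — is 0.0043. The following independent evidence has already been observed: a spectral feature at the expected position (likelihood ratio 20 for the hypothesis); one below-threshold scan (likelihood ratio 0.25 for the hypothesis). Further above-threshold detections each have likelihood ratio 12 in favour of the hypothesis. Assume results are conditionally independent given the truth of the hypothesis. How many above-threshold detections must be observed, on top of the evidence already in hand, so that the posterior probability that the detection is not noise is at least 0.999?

5

Prior odds = 0.0043/0.9957 = 43/9957.
Combined Bayes factor of the evidence already in hand = 20 × 0.25 = 5.
Odds after that evidence = (43/9957) × 5 = 215/9957.
Target odds = 0.999/0.001 = 999.
Need 12ⁿ ≥ 999 ÷ (215/9957) = 9947043/215.
12⁴ = 20736 falls short of 9947043/215 but 12⁵ = 248832 reaches it, so n = 5.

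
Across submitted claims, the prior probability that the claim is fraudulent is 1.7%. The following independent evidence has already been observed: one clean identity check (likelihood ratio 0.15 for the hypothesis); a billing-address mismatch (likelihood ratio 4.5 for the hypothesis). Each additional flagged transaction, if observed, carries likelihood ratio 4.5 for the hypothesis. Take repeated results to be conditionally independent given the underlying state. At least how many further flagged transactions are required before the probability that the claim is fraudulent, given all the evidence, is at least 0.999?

Prior odds = 0.017/0.983 = 17/983.
Combined Bayes factor of the evidence already in hand = 0.15 × 4.5 = 0.675.
Odds after that evidence = (17/983) × 0.675 = 459/39320.
Target odds = 0.999/0.001 = 999.
Need 4.5ⁿ ≥ 999 ÷ (459/39320) = 1454840/17.
4.5⁷ = 4782969/128 falls short of 1454840/17 but 4.5⁸ = 43046721/256 reaches it, so n = 8.

8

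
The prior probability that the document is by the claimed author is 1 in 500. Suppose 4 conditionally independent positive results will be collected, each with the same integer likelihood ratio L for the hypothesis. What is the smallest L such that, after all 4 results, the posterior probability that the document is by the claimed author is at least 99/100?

Prior odds = 0.002/0.998 = 1/499.
Target odds = 0.99/0.01 = 99.
Need L⁴ ≥ 99 ÷ (1/499) = 49401.
14⁴ = 38416 < 49401 ≤ 50625 = 15⁴, so L = 15.

15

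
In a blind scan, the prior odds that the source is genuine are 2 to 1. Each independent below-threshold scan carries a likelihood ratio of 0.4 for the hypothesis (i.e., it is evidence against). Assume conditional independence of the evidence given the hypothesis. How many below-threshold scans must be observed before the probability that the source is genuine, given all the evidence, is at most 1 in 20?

4

Prior odds = 2.
Likelihood ratio per below-threshold scan = 0.4.
Target odds: 0.05 ÷ 0.95 = 1/19.
Need 2 × 0.4ⁿ ≤ 1/19, i.e. 0.4ⁿ ≤ 1/38.
0.4³ = 0.064 is still above 1/38 but 0.4⁴ = 0.0256 is at or below it, so n = 4.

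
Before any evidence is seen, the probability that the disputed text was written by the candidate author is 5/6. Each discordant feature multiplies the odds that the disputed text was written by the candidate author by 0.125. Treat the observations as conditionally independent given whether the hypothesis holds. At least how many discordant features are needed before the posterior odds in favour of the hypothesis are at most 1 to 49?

Prior odds = (5/6)/(1/6) = 5.
Likelihood ratio per discordant feature = 0.125.
Target odds = 1/49.
Require 0.125ⁿ ≤ 1/49 ÷ 5 = 1/245.
0.125² = 0.015625 is still above 1/245 but 0.125³ = 0.001953125 is at or below it, so n = 3.

3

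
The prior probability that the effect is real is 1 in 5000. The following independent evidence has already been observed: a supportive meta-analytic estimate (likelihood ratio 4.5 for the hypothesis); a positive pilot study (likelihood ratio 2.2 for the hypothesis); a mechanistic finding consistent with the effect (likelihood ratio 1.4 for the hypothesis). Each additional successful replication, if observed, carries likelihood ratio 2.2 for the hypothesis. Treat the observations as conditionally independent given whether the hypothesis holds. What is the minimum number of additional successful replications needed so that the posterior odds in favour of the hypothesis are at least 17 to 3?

10

Prior odds = 0.0002/0.9998 = 1/4999.
Combined Bayes factor of the evidence already in hand = 4.5 × 2.2 × 1.4 = 13.86.
Odds after that evidence = (1/4999) × 13.86 = 693/249950.
Target odds = 17/3.
Need 2.2ⁿ ≥ 17/3 ÷ (693/249950) = 4249150/2079.
2.2⁹ ≈1207.27 falls short of 4249150/2079 but 2.2¹⁰ ≈2655.99 reaches it, so n = 10.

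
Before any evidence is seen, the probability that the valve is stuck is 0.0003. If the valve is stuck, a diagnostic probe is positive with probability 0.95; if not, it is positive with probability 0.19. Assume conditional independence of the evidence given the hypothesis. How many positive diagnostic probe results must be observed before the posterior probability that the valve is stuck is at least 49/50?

8

Prior odds = 0.0003/0.9997 = 3/9997.
Likelihood ratio of a positive = 0.95/0.19 = 5.
Target posterior odds = 0.98/0.02 = 49.
Require 5ⁿ ≥ 49 ÷ (3/9997) = 489853/3.
5⁷ = 78125 falls short of 489853/3 but 5⁸ = 390625 reaches it, so n = 8.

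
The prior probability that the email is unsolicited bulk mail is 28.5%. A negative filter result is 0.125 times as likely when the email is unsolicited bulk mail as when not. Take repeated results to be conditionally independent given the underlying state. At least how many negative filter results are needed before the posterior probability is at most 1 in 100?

Prior odds: 0.285 ÷ 0.715 = 57/143.
Likelihood ratio per negative filter result = 0.125.
Target odds: 0.01 ÷ 0.99 = 1/99.
Require 0.125ⁿ ≤ 1/99 ÷ (57/143) = 13/513.
0.125¹ = 0.125 is still above 13/513 but 0.125² = 0.015625 is at or below it, so n = 2.

2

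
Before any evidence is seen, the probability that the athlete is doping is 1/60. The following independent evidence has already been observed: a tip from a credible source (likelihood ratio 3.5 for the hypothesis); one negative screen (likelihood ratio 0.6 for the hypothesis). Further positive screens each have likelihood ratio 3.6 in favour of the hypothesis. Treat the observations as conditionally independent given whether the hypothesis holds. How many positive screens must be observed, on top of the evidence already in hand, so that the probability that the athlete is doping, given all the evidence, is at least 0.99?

7

Prior odds = (1/60)/(59/60) = 1/59.
Combined Bayes factor of the evidence already in hand = 3.5 × 0.6 = 2.1.
Odds after that evidence = (1/59) × 2.1 = 21/590.
Target odds = 0.99/0.01 = 99.
Need 3.6ⁿ ≥ 99 ÷ (21/590) = 19470/7.
3.6⁶ = 34012224/15625 falls short of 19470/7 but 3.6⁷ = 612220032/78125 reaches it, so n = 7.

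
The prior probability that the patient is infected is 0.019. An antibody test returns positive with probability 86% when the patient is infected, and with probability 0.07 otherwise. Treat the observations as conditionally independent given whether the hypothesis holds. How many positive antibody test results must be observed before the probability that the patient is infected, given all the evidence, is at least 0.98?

Prior odds = 0.019/0.981 = 19/981.
Likelihood ratio of a positive result = 0.86/0.07 = 86/7.
Target posterior odds = 0.98/0.02 = 49.
Need (19/981) × (86/7)ⁿ ≥ 49, i.e. (86/7)ⁿ ≥ 48069/19.
(86/7)³ = 636056/343 falls short of 48069/19 but (86/7)⁴ = 54700816/2401 reaches it, so n = 4.

4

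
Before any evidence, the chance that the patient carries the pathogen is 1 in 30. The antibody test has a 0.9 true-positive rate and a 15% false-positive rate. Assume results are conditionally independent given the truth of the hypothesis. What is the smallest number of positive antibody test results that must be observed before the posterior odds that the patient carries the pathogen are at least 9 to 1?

Prior odds = (1/30)/(29/30) = 1/29.
Likelihood ratio of a positive result = 0.9/0.15 = 6.
Target odds = 9.
Need (1/29) × 6ⁿ ≥ 9, i.e. 6ⁿ ≥ 261.
6³ = 216 falls short of 261 but 6⁴ = 1296 reaches it, so n = 4.

4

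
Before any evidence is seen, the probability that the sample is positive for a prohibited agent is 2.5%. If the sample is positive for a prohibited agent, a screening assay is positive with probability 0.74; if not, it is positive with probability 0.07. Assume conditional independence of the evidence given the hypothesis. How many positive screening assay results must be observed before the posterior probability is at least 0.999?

5

Prior odds = 0.025/0.975 = 1/39.
Likelihood ratio of a positive = 0.74/0.07 = 74/7.
Target odds: 0.999 ÷ 0.001 = 999.
Need (1/39) × (74/7)ⁿ ≥ 999, i.e. (74/7)ⁿ ≥ 38961.
(74/7)⁴ = 29986576/2401 falls short of 38961 but (74/7)⁵ ≈132029 reaches it, so n = 5.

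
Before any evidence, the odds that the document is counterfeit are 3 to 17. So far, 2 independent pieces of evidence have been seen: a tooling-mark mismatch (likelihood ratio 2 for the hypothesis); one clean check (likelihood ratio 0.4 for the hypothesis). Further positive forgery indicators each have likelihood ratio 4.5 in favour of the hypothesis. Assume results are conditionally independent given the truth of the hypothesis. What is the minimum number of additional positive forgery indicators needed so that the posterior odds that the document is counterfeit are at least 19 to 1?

4

Prior odds = 3/17.
Combined Bayes factor of the evidence already in hand = 2 × 0.4 = 0.8.
Odds after that evidence = (3/17) × 0.8 = 12/85.
Target odds = 19.
Need 4.5ⁿ ≥ 19 ÷ (12/85) = 1615/12.
4.5³ = 91.125 falls short of 1615/12 but 4.5⁴ = 410.0625 reaches it, so n = 4.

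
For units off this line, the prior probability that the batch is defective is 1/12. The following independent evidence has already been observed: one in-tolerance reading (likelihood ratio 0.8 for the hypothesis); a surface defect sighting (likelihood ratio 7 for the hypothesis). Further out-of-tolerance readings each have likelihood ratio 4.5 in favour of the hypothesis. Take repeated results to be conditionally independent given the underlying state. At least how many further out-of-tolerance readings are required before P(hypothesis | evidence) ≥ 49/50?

Prior odds = (1/12)/(11/12) = 1/11.
Combined Bayes factor of the evidence already in hand = 0.8 × 7 = 5.6.
Odds after that evidence = (1/11) × 5.6 = 28/55.
Target odds = 0.98/0.02 = 49.
Need 4.5ⁿ ≥ 49 ÷ (28/55) = 96.25.
4.5³ = 91.125 falls short of 96.25 but 4.5⁴ = 410.0625 reaches it, so n = 4.

4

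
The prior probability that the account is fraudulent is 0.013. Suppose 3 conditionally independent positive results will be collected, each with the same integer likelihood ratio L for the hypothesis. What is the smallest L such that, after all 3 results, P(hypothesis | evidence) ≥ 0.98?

Prior odds = 0.013/0.987 = 13/987.
Target odds = 0.98/0.02 = 49.
Need L³ ≥ 49 ÷ (13/987) = 48363/13.
15³ = 3375 < 48363/13 ≤ 4096 = 16³, so L = 16.

16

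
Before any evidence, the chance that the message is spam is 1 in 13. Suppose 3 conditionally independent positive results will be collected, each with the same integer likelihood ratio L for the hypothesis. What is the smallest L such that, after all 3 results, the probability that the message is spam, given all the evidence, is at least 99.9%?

Prior odds = (1/13)/(12/13) = 1/12.
Target odds = 0.999/0.001 = 999.
Need L³ ≥ 999 ÷ (1/12) = 11988.
22³ = 10648 < 11988 ≤ 12167 = 23³, so L = 23.

23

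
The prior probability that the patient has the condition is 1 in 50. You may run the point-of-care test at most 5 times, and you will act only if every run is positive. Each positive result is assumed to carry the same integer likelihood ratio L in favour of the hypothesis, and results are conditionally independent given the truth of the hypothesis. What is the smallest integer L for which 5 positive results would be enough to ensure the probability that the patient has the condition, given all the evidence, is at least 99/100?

6

Prior odds = 0.02/0.98 = 1/49.
Target odds = 0.99/0.01 = 99.
Need L⁵ ≥ 99 ÷ (1/49) = 4851.
5⁵ = 3125 < 4851 ≤ 7776 = 6⁵, so L = 6.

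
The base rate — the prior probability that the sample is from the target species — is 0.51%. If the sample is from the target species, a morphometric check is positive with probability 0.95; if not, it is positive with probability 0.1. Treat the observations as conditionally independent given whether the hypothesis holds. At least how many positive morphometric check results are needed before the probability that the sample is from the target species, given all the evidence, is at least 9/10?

Prior odds = 0.0051/0.9949 = 51/9949.
Likelihood ratio of a positive = 0.95/0.1 = 9.5.
Target posterior odds = 0.9/0.1 = 9.
Require 9.5ⁿ ≥ 9 ÷ (51/9949) = 29847/17.
9.5³ = 857.375 falls short of 29847/17 but 9.5⁴ = 8145.0625 reaches it, so n = 4.

4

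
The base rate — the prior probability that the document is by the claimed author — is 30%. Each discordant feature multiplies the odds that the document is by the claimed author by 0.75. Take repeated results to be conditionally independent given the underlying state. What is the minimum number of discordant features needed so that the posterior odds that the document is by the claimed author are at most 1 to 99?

Prior odds = 0.3/0.7 = 3/7.
Likelihood ratio per discordant feature = 0.75.
Target odds = 1/99.
Require 0.75ⁿ ≤ 1/99 ÷ (3/7) = 7/297.
0.75¹³ = 1594323/67108864 is still above 7/297 but 0.75¹⁴ = 4782969/268435456 is at or below it, so n = 14.

14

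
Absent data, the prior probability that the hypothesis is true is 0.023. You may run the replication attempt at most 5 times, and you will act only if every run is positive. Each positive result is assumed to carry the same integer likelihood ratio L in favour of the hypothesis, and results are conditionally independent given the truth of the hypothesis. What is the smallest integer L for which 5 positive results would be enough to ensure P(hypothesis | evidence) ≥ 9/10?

Prior odds = 0.023/0.977 = 23/977.
Target odds = 0.9/0.1 = 9.
Need L⁵ ≥ 9 ÷ (23/977) = 8793/23.
3⁵ = 243 < 8793/23 ≤ 1024 = 4⁵, so L = 4.

4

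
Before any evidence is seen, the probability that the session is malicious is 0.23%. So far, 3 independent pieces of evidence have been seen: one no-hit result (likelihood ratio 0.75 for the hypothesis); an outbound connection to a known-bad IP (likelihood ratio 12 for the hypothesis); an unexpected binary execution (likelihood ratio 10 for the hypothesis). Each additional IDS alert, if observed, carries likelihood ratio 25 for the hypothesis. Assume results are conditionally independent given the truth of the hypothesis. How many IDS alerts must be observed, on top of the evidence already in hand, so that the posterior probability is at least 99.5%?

Prior odds = 0.0023/0.9977 = 23/9977.
Combined Bayes factor of the evidence already in hand = 0.75 × 12 × 10 = 90.
Odds after that evidence = (23/9977) × 90 = 2070/9977.
Target odds = 0.995/0.005 = 199.
Need 25ⁿ ≥ 199 ÷ (2070/9977) = 1985423/2070.
25² = 625 falls short of 1985423/2070 but 25³ = 15625 reaches it, so n = 3.

3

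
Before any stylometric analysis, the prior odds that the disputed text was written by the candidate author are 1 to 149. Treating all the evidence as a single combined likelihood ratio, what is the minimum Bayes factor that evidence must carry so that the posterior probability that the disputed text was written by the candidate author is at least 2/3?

298

Prior odds = 1/149.
Target odds = (2/3)/(1/3) = 2.
Required Bayes factor = 2 ÷ (1/149) = 298.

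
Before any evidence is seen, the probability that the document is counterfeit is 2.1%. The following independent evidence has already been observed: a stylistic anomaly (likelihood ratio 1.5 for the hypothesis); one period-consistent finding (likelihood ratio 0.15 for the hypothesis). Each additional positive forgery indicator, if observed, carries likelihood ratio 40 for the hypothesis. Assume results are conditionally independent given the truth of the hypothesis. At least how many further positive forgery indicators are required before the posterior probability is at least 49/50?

3

Prior odds = 0.021/0.979 = 21/979.
Combined Bayes factor of the evidence already in hand = 1.5 × 0.15 = 0.225.
Odds after that evidence = (21/979) × 0.225 = 189/39160.
Target odds = 0.98/0.02 = 49.
Need 40ⁿ ≥ 49 ÷ (189/39160) = 274120/27.
40² = 1600 falls short of 274120/27 but 40³ = 64000 reaches it, so n = 3.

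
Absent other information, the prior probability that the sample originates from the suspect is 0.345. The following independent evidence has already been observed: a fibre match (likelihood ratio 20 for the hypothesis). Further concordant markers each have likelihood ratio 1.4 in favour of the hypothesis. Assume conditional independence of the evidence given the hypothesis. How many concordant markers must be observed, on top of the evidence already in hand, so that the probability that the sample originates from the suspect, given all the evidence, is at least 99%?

7

Prior odds = 0.345/0.655 = 69/131.
Bayes factor of the evidence already in hand = 20.
Odds after that evidence = (69/131) × 20 = 1380/131.
Target odds = 0.99/0.01 = 99.
Need 1.4ⁿ ≥ 99 ÷ (1380/131) = 4323/460.
1.4⁶ = 117649/15625 falls short of 4323/460 but 1.4⁷ = 823543/78125 reaches it, so n = 7.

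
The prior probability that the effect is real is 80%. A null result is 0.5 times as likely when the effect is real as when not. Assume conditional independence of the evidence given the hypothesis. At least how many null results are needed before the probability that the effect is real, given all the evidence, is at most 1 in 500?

11

Prior odds = 0.8/0.2 = 4.
Likelihood ratio per null result = 0.5.
Target posterior odds = 0.002/0.998 = 1/499.
Need 4 × 0.5ⁿ ≤ 1/499, i.e. 0.5ⁿ ≤ 1/1996.
0.5¹⁰ = 1/1024 is still above 1/1996 but 0.5¹¹ = 1/2048 is at or below it, so n = 11.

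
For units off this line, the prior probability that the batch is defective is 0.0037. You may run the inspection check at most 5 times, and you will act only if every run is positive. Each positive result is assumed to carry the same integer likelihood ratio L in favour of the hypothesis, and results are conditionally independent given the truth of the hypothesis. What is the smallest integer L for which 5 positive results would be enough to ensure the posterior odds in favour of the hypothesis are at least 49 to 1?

7

Prior odds = 0.0037/0.9963 = 37/9963.
Target odds = 49.
Need L⁵ ≥ 49 ÷ (37/9963) = 488187/37.
6⁵ = 7776 < 488187/37 ≤ 16807 = 7⁵, so L = 7.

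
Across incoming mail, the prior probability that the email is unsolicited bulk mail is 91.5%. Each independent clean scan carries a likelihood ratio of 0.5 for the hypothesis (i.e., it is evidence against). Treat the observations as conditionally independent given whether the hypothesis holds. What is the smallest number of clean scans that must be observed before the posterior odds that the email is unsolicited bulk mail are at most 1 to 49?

Prior odds: 0.915 ÷ 0.085 = 183/17.
Likelihood ratio per clean scan = 0.5.
Target odds = 1/49.
Need (183/17) × 0.5ⁿ ≤ 1/49, i.e. 0.5ⁿ ≤ 17/8967.
0.5⁹ = 0.001953125 is still above 17/8967 but 0.5¹⁰ = 1/1024 is at or below it, so n = 10.

10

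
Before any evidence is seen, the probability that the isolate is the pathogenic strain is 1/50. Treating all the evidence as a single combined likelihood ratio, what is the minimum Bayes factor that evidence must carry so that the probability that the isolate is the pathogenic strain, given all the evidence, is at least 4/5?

196

Prior odds = 0.02/0.98 = 1/49.
Target odds = 0.8/0.2 = 4.
Required Bayes factor = 4 ÷ (1/49) = 196.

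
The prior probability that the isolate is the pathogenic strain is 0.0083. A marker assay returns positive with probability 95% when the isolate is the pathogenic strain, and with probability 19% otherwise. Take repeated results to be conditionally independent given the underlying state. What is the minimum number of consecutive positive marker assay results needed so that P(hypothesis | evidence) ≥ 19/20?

Prior odds = 0.0083/0.9917 = 83/9917.
Likelihood ratio of a positive result = 0.95/0.19 = 5.
Target posterior odds = 0.95/0.05 = 19.
Require 5ⁿ ≥ 19 ÷ (83/9917) = 188423/83.
5⁴ = 625 falls short of 188423/83 but 5⁵ = 3125 reaches it, so n = 5.

5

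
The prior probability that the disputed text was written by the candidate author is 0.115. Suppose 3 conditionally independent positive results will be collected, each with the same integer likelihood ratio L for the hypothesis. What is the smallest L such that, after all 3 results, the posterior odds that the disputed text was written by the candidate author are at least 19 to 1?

6

Prior odds = 0.115/0.885 = 23/177.
Target odds = 19.
Need L³ ≥ 19 ÷ (23/177) = 3363/23.
5³ = 125 < 3363/23 ≤ 216 = 6³, so L = 6.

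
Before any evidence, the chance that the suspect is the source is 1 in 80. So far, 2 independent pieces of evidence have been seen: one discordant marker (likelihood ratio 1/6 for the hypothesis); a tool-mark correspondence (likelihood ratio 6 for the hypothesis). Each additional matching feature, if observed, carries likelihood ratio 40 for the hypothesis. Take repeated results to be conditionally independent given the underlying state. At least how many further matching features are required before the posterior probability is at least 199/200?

3

Prior odds = 0.0125/0.9875 = 1/79.
Combined Bayes factor of the evidence already in hand = (1/6) × 6 = 1.
Odds after that evidence = (1/79) × 1 = 1/79.
Target odds = 0.995/0.005 = 199.
Need 40ⁿ ≥ 199 ÷ (1/79) = 15721.
40² = 1600 falls short of 15721 but 40³ = 64000 reaches it, so n = 3.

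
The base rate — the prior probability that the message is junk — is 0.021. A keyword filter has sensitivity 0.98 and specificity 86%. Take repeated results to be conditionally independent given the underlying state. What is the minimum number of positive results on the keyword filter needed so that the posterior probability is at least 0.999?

6

Prior odds: 0.021 ÷ 0.979 = 21/979.
False-positive rate = 1 − 0.86 = 0.14; likelihood ratio of a positive = 0.98/0.14 = 7.
Target posterior odds = 0.999/0.001 = 999.
Require 7ⁿ ≥ 999 ÷ (21/979) = 326007/7.
7⁵ = 16807 falls short of 326007/7 but 7⁶ = 117649 reaches it, so n = 6.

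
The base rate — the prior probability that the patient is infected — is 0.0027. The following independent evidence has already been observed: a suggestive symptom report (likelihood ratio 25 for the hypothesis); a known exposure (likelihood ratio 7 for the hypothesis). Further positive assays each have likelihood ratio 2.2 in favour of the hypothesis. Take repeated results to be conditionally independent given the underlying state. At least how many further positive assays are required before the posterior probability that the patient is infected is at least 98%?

6

Prior odds = 0.0027/0.9973 = 27/9973.
Combined Bayes factor of the evidence already in hand = 25 × 7 = 175.
Odds after that evidence = (27/9973) × 175 = 4725/9973.
Target odds = 0.98/0.02 = 49.
Need 2.2ⁿ ≥ 49 ÷ (4725/9973) = 69811/675.
2.2⁵ = 51.53632 falls short of 69811/675 but 2.2⁶ = 1771561/15625 reaches it, so n = 6.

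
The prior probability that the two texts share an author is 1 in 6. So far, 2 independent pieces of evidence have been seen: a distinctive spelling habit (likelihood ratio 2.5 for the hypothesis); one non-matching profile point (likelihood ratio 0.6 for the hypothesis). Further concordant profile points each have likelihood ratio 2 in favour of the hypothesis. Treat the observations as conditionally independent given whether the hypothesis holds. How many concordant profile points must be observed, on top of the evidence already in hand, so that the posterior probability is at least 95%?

Prior odds = (1/6)/(5/6) = 0.2.
Combined Bayes factor of the evidence already in hand = 2.5 × 0.6 = 1.5.
Odds after that evidence = 0.2 × 1.5 = 0.3.
Target odds = 0.95/0.05 = 19.
Need 2ⁿ ≥ 19 ÷ 0.3 = 190/3.
2⁵ = 32 falls short of 190/3 but 2⁶ = 64 reaches it, so n = 6.

6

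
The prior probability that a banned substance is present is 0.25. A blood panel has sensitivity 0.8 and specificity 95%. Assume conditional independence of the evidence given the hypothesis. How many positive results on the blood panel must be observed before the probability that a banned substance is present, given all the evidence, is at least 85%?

Prior odds = 0.25/0.75 = 1/3.
False-positive rate = 1 − 0.95 = 0.05; likelihood ratio of a positive = 0.8/0.05 = 16.
Target posterior odds = 0.85/0.15 = 17/3.
Require 16ⁿ ≥ 17/3 ÷ (1/3) = 17.
16¹ = 16 falls short of 17 but 16² = 256 reaches it, so n = 2.

2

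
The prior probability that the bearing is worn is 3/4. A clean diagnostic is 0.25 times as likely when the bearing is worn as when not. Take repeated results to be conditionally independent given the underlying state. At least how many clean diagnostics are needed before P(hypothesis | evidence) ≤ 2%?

4

Prior odds = 0.75/0.25 = 3.
Likelihood ratio per clean diagnostic = 0.25.
Target odds: 0.02 ÷ 0.98 = 1/49.
Require 0.25ⁿ ≤ 1/49 ÷ 3 = 1/147.
0.25³ = 0.015625 is still above 1/147 but 0.25⁴ = 0.00390625 is at or below it, so n = 4.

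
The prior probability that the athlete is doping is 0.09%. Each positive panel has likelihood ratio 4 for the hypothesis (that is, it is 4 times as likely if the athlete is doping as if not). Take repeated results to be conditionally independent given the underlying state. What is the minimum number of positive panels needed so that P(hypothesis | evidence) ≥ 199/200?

9

Prior odds: 0.0009 ÷ 0.9991 = 9/9991.
Likelihood ratio per positive panel = 4.
Target odds: 0.995 ÷ 0.005 = 199.
Require 4ⁿ ≥ 199 ÷ (9/9991) = 1988209/9.
4⁸ = 65536 falls short of 1988209/9 but 4⁹ = 262144 reaches it, so n = 9.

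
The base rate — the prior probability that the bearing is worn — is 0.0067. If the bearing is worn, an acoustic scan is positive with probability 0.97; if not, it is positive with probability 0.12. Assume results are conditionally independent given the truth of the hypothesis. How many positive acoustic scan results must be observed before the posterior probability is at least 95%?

Prior odds: 0.0067 ÷ 0.9933 = 67/9933.
Likelihood ratio of a positive = 0.97/0.12 = 97/12.
Target odds: 0.95 ÷ 0.05 = 19.
Need (67/9933) × (97/12)ⁿ ≥ 19, i.e. (97/12)ⁿ ≥ 188727/67.
(97/12)³ = 912673/1728 falls short of 188727/67 but (97/12)⁴ = 88529281/20736 reaches it, so n = 4.

4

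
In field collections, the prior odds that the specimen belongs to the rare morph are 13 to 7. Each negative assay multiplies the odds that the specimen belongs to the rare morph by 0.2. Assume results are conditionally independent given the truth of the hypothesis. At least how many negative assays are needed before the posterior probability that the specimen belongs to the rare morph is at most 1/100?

4

Prior odds = 13/7.
Likelihood ratio per negative assay = 0.2.
Target odds: 0.01 ÷ 0.99 = 1/99.
Require 0.2ⁿ ≤ 1/99 ÷ (13/7) = 7/1287.
0.2³ = 0.008 is still above 7/1287 but 0.2⁴ = 0.0016 is at or below it, so n = 4.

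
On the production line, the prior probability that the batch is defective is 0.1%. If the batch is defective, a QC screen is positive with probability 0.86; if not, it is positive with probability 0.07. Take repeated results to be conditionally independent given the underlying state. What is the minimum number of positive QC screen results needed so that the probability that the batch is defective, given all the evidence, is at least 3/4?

Prior odds: 0.001 ÷ 0.999 = 1/999.
Likelihood ratio of a positive = 0.86/0.07 = 86/7.
Target odds: 0.75 ÷ 0.25 = 3.
Need (1/999) × (86/7)ⁿ ≥ 3, i.e. (86/7)ⁿ ≥ 2997.
(86/7)³ = 636056/343 falls short of 2997 but (86/7)⁴ = 54700816/2401 reaches it, so n = 4.

4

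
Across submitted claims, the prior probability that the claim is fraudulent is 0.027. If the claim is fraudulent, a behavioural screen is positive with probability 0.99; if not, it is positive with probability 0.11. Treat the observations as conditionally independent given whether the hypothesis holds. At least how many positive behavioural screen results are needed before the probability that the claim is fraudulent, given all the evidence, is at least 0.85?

Prior odds: 0.027 ÷ 0.973 = 27/973.
Likelihood ratio of a positive = 0.99/0.11 = 9.
Target odds: 0.85 ÷ 0.15 = 17/3.
Need (27/973) × 9ⁿ ≥ 17/3, i.e. 9ⁿ ≥ 16541/81.
9² = 81 falls short of 16541/81 but 9³ = 729 reaches it, so n = 3.

3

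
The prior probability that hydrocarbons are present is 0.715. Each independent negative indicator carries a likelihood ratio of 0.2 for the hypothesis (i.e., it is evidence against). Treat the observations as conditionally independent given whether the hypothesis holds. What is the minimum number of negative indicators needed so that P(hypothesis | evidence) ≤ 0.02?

Prior odds = 0.715/0.285 = 143/57.
Likelihood ratio per negative indicator = 0.2.
Target posterior odds = 0.02/0.98 = 1/49.
Need (143/57) × 0.2ⁿ ≤ 1/49, i.e. 0.2ⁿ ≤ 57/7007.
0.2² = 0.04 is still above 57/7007 but 0.2³ = 0.008 is at or below it, so n = 3.

3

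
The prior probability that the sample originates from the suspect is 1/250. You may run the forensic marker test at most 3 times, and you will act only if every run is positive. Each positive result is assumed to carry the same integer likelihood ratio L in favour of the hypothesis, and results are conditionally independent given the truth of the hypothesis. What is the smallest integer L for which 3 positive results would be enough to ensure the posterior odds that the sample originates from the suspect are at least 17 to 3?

12

Prior odds = 0.004/0.996 = 1/249.
Target odds = 17/3.
Need L³ ≥ 17/3 ÷ (1/249) = 1411.
11³ = 1331 < 1411 ≤ 1728 = 12³, so L = 12.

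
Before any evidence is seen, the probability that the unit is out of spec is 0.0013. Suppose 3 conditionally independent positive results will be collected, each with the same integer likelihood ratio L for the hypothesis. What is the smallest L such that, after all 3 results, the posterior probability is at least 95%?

Prior odds = 0.0013/0.9987 = 13/9987.
Target odds = 0.95/0.05 = 19.
Need L³ ≥ 19 ÷ (13/9987) = 189753/13.
24³ = 13824 < 189753/13 ≤ 15625 = 25³, so L = 25.

25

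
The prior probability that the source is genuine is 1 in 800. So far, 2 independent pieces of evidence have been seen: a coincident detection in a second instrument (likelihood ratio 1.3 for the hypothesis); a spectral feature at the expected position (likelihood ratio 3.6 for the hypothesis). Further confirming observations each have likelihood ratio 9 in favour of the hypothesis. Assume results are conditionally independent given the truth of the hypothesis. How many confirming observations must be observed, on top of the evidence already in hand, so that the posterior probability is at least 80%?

3

Prior odds = 0.00125/0.99875 = 1/799.
Combined Bayes factor of the evidence already in hand = 1.3 × 3.6 = 4.68.
Odds after that evidence = (1/799) × 4.68 = 117/19975.
Target odds = 0.8/0.2 = 4.
Need 9ⁿ ≥ 4 ÷ (117/19975) = 79900/117.
9² = 81 falls short of 79900/117 but 9³ = 729 reaches it, so n = 3.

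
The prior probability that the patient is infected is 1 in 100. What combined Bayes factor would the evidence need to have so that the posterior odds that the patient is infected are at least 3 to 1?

297

Prior odds = 0.01/0.99 = 1/99.
Target odds = 3.
Required Bayes factor = 3 ÷ (1/99) = 297.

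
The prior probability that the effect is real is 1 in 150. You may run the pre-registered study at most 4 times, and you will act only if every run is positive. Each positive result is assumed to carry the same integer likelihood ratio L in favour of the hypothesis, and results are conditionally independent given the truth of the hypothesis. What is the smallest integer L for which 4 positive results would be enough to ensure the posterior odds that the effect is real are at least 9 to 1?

Prior odds = (1/150)/(149/150) = 1/149.
Target odds = 9.
Need L⁴ ≥ 9 ÷ (1/149) = 1341.
6⁴ = 1296 < 1341 ≤ 2401 = 7⁴, so L = 7.

7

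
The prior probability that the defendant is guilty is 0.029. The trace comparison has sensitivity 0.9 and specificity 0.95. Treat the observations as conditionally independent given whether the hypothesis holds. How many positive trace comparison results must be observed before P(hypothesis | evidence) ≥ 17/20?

2

Prior odds: 0.029 ÷ 0.971 = 29/971.
False-positive rate = 1 − 0.95 = 0.05; likelihood ratio of a positive = 0.9/0.05 = 18.
Target odds: 0.85 ÷ 0.15 = 17/3.
Need (29/971) × 18ⁿ ≥ 17/3, i.e. 18ⁿ ≥ 16507/87.
18¹ = 18 falls short of 16507/87 but 18² = 324 reaches it, so n = 2.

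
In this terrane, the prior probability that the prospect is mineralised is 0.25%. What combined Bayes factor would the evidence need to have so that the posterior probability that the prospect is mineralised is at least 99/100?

Prior odds = 0.0025/0.9975 = 1/399.
Target odds = 0.99/0.01 = 99.
Required Bayes factor = 99 ÷ (1/399) = 39501.

39501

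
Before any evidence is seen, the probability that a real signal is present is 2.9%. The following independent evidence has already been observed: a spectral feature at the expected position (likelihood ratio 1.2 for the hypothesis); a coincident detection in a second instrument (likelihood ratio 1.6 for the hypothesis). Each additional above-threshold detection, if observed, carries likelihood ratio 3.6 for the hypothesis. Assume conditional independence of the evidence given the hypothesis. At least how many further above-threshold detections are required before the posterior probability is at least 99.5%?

7

Prior odds = 0.029/0.971 = 29/971.
Combined Bayes factor of the evidence already in hand = 1.2 × 1.6 = 1.92.
Odds after that evidence = (29/971) × 1.92 = 1392/24275.
Target odds = 0.995/0.005 = 199.
Need 3.6ⁿ ≥ 199 ÷ (1392/24275) = 4830725/1392.
3.6⁶ = 34012224/15625 falls short of 4830725/1392 but 3.6⁷ = 612220032/78125 reaches it, so n = 7.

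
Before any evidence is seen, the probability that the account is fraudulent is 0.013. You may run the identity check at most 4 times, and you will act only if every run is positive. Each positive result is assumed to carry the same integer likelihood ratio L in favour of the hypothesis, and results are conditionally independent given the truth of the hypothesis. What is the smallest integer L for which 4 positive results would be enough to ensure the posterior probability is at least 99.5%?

12

Prior odds = 0.013/0.987 = 13/987.
Target odds = 0.995/0.005 = 199.
Need L⁴ ≥ 199 ÷ (13/987) = 196413/13.
11⁴ = 14641 < 196413/13 ≤ 20736 = 12⁴, so L = 12.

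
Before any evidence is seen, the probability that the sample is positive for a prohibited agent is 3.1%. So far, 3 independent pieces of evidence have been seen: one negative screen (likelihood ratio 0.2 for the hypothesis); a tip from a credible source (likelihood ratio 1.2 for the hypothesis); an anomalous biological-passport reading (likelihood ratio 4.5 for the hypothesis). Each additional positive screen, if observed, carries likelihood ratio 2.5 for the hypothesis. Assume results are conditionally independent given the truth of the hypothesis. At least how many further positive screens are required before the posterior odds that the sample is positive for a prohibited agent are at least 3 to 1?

Prior odds = 0.031/0.969 = 31/969.
Combined Bayes factor of the evidence already in hand = 0.2 × 1.2 × 4.5 = 1.08.
Odds after that evidence = (31/969) × 1.08 = 279/8075.
Target odds = 3.
Need 2.5ⁿ ≥ 3 ÷ (279/8075) = 8075/93.
2.5⁴ = 39.0625 falls short of 8075/93 but 2.5⁵ = 97.65625 reaches it, so n = 5.

5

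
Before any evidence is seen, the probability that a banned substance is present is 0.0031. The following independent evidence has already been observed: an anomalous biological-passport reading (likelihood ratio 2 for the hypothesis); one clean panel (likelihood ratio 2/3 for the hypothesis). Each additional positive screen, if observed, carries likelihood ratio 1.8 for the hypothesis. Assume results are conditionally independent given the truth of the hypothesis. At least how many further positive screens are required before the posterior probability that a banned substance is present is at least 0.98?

Prior odds = 0.0031/0.9969 = 31/9969.
Combined Bayes factor of the evidence already in hand = 2 × (2/3) = 4/3.
Odds after that evidence = (31/9969) × 4/3 = 124/29907.
Target odds = 0.98/0.02 = 49.
Need 1.8ⁿ ≥ 49 ÷ (124/29907) = 1465443/124.
1.8¹⁵ ≈6746.64 falls short of 1465443/124 but 1.8¹⁶ ≈12144 reaches it, so n = 16.

16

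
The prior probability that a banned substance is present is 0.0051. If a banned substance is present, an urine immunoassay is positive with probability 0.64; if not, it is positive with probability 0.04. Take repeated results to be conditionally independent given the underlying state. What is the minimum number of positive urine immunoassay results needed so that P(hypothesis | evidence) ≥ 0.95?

3

Prior odds: 0.0051 ÷ 0.9949 = 51/9949.
Likelihood ratio of a positive = 0.64/0.04 = 16.
Target odds: 0.95 ÷ 0.05 = 19.
Need (51/9949) × 16ⁿ ≥ 19, i.e. 16ⁿ ≥ 189031/51.
16² = 256 falls short of 189031/51 but 16³ = 4096 reaches it, so n = 3.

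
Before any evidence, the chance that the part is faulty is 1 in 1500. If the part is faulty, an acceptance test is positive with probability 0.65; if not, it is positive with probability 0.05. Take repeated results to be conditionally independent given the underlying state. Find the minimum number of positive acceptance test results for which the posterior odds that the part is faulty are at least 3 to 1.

Prior odds: (1/1500) ÷ (1499/1500) = 1/1499.
Likelihood ratio of a positive = 0.65/0.05 = 13.
Target odds = 3.
Require 13ⁿ ≥ 3 ÷ (1/1499) = 4497.
13³ = 2197 falls short of 4497 but 13⁴ = 28561 reaches it, so n = 4.

4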